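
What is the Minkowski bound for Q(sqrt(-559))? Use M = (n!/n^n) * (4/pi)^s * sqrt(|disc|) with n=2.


d = -559, d mod 4 = 1, so disc(K) = d = -559; |disc(K)| = 559
Imaginary quadratic field, so n = 2, s = r2 = 1, r1 = 0
M = (n!/n^n) * (4/pi)^s * sqrt(|disc(K)|) = (2!/2^2) * (4/pi)^1 * sqrt(559)
= 0.5 * 1.273240 * 23.643181
= 15.0517

15.0517


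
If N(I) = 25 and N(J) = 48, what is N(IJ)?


N(IJ) = N(I) * N(J)
= 25 * 48
= 1200

1200


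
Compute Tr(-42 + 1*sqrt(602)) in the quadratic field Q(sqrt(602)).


Tr(a + b*sqrt(d)) = (a + b*sqrt(d)) + (a - b*sqrt(d)) = 2a
= 2 * (-42)
= -84

-84


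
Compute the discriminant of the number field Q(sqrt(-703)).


For K = Q(sqrt(d)) with d squarefree: disc(K) = d if d = 1 mod 4, and disc(K) = 4d if d = 2 or 3 mod 4.
Here d = -703, and d mod 4 = 1.
d = 1 mod 4 (O_K = Z[(1+sqrt(d))/2]), so disc(K) = d = -703

-703


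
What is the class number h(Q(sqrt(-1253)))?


K = Q(sqrt(-1253)). d mod 4 = 3, so D = disc(K) = 4d = -5012
h(K) equals the number of primitive reduced positive-definite forms (a, b, c) = a*x^2 + b*x*y + c*y^2 with b^2 - 4ac = D,
where reduced means |b| <= a <= c, with b >= 0 whenever |b| = a or a = c, and primitive means gcd(a, b, c) = 1.
Reduced forces 3a^2 <= |D| = 5012, so 1 <= a <= 40; b must have the parity of D, and c = (b^2 - D)/(4a) must be an integer >= a.
Enumerate a = 1..40, b in [-a, a]:
  a=1: (1, 0, 1253)  [1]
  a=2: (2, 2, 627)  [1]
  a=3: (3, -2, 418), (3, 2, 418)  [2]
  a=4..5: none
  a=6: (6, -2, 209), (6, 2, 209)  [2]
  a=7: (7, 0, 179)  [1]
  a=8: none
  a=9: (9, -8, 141), (9, 8, 141)  [2]
  a=10: none
  a=11: (11, -2, 114), (11, 2, 114)  [2]
  a=12..13: none
  a=14: (14, 14, 93)  [1]
  a=15..17: none
  a=18: (18, -10, 71), (18, 10, 71)  [2]
  a=19: (19, -2, 66), (19, 2, 66)  [2]
  a=20: none
  a=21: (21, -14, 62), (21, 14, 62)  [2]
  a=22: (22, -2, 57), (22, 2, 57)  [2]
  a=23: (23, -18, 58), (23, 18, 58)  [2]
  a=24..26: none
  a=27: (27, -8, 47), (27, 8, 47)  [2]
  a=28: none
  a=29: (29, -18, 46), (29, 18, 46)  [2]
  a=30: none
  a=31: (31, -14, 42), (31, 14, 42)  [2]
  a=32: none
  a=33: (33, -20, 41), (33, -2, 38), (33, 2, 38), (33, 20, 41)  [4]
  a=34..40: none
Total reduced forms: 1 + 1 + 2 + 2 + 1 + 2 + 2 + 1 + 2 + 2 + 2 + 2 + 2 + 2 + 2 + 2 + 4 = 32
h = 32

32


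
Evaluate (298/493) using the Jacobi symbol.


Compute (298/493) via quadratic reciprocity:
  pull out 2: (2/493) = -1  (since 493 mod 8 = 5)
  reciprocity: (149/493) -> +(493/149)
  reduce: (46/149)
  pull out 2: (2/149) = -1  (since 149 mod 8 = 5)
  reciprocity: (23/149) -> +(149/23)
  reduce: (11/23)
  reciprocity: (11/23) -> -(23/11)
  reduce: (1/11)
  (1/11) = 1
Product of signs = -1

-1


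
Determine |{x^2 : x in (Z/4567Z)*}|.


For prime p, the number of non-zero quadratic residues is (p-1)/2.
= (4567-1)/2
= 2283

2283


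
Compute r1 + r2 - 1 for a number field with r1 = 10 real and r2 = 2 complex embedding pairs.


By Dirichlet's unit theorem:
rank = r1 + r2 - 1
= 10 + 2 - 1
= 11

11


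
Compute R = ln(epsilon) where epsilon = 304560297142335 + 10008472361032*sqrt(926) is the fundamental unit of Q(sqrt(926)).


epsilon = 304560297142335 + 10008472361032*sqrt(926)
= 6.0912e+14
R = ln(6.0912e+14)
= 34.0430

34.0430


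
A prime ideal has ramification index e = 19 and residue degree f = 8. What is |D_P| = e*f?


|D_P| = e * f
= 19 * 8
= 152

152


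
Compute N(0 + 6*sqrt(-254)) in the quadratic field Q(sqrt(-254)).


N(a + b*sqrt(d)) = a^2 - d*b^2
= (0)^2 - (-254)*(6)^2
= 0 + 9144
= 9144

9144


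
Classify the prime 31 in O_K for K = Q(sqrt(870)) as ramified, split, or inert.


K = Q(sqrt(870)). Since d mod 4 = 2, disc(K) = 3480.
Check p | disc: 3480 mod 31 = 8.
p does not divide disc. Compute Legendre symbol (d/p):
2^((31-1)/2) mod 31 = 1
(d/p) = 1, so p splits: (p) = P*P' with e=1, f=1, g=2.
Therefore p is split.

split


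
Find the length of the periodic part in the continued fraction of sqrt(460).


Run the CF algorithm for sqrt(460).
a_0 = floor(sqrt(460)) = 21; set m_0=0, q_0=1.
Recurrence: m' = q*a - m,  q' = (d - m'^2)/q,  a' = floor((a_0 + m')/q').
  step 1: m=21, q=19, a=2
  step 2: m=17, q=9, a=4
  step 3: m=19, q=11, a=3
  step 4: m=14, q=24, a=1
  step 5: m=10, q=15, a=2
  step 6: m=20, q=4, a=10
  step 7: m=20, q=15, a=2
  step 8: m=10, q=24, a=1
  step 9: m=14, q=11, a=3
  step 10: m=19, q=9, a=4
  step 11: m=17, q=19, a=2
  step 12: m=21, q=1, a=42
a_12 = 2*a_0 = 42, so the period closes here.
sqrt(460) = [21; 2, 4, 3, 1, 2, 10, 2, 1, 3, 4, 2, 42]
Period length = 12

12


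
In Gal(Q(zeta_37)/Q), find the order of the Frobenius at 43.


The Frobenius at p in Gal(Q(zeta_n)/Q) = (Z/nZ)* is the class of p, so its order is ord_37(43), the smallest k >= 1 with 43^k = 1 mod 37.
n = 37 = 37, phi(37) = 36; the order divides phi(n).
Divisors of 36: 1, 2, 3, 4, 6, 9, 12, 18, 36
Repeated squaring mod 37: 43^1 = 6, 43^2 = 36, 43^4 = 1, 43^8 = 1, 43^16 = 1, 43^32 = 1
Test divisors in increasing order:
  k=1: 43^1 = 6 mod 37
  k=2: 43^2 = 36 mod 37
  k=3: 43^3 = 36 * 6 = 31 mod 37
  k=4: 43^4 = 1 mod 37  <- first divisor giving 1
Order = 4

4


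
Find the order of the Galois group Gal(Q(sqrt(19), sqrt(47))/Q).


The 2 square roots of distinct primes are multiplicatively independent over Q,
so [K:Q] = 2^2 and Gal(K/Q) is isomorphic to (Z/2Z)^2.
|Gal| = 2^2 = 4

4


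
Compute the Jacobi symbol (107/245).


Compute (107/245) via quadratic reciprocity:
  reciprocity: (107/245) -> +(245/107)
  reduce: (31/107)
  reciprocity: (31/107) -> -(107/31)
  reduce: (14/31)
  pull out 2: (2/31) = +1  (since 31 mod 8 = 7)
  reciprocity: (7/31) -> -(31/7)
  reduce: (3/7)
  reciprocity: (3/7) -> -(7/3)
  reduce: (1/3)
  (1/3) = 1
Product of signs = -1

-1


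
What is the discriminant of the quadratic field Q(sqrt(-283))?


For K = Q(sqrt(d)) with d squarefree: disc(K) = d if d = 1 mod 4, and disc(K) = 4d if d = 2 or 3 mod 4.
Here d = -283, and d mod 4 = 1.
d = 1 mod 4 (O_K = Z[(1+sqrt(d))/2]), so disc(K) = d = -283

-283


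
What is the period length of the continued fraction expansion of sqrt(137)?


Run the CF algorithm for sqrt(137).
a_0 = floor(sqrt(137)) = 11; set m_0=0, q_0=1.
Recurrence: m' = q*a - m,  q' = (d - m'^2)/q,  a' = floor((a_0 + m')/q').
  step 1: m=11, q=16, a=1
  step 2: m=5, q=7, a=2
  step 3: m=9, q=8, a=2
  step 4: m=7, q=11, a=1
  step 5: m=4, q=11, a=1
  step 6: m=7, q=8, a=2
  step 7: m=9, q=7, a=2
  step 8: m=5, q=16, a=1
  step 9: m=11, q=1, a=22
a_9 = 2*a_0 = 22, so the period closes here.
sqrt(137) = [11; 1, 2, 2, 1, 1, 2, 2, 1, 22]
Period length = 9

9


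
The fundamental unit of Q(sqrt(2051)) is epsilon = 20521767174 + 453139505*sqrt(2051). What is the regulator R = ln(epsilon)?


epsilon = 20521767174 + 453139505*sqrt(2051)
= 4.1044e+10
R = ln(4.1044e+10)
= 24.4379

24.4379


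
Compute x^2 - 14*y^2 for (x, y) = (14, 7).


x^2 - d*y^2
= 14^2 - 14*7^2
= 196 - 686
= -490

-490


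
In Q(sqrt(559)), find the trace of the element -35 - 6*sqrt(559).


Tr(a + b*sqrt(d)) = (a + b*sqrt(d)) + (a - b*sqrt(d)) = 2a
= 2 * (-35)
= -70

-70


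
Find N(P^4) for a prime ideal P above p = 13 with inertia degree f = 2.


N(P^a) = p^(a*f)
= 13^(4*2)
= 13^8
= 815730721

815730721


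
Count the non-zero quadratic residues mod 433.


For prime p, the number of non-zero quadratic residues is (p-1)/2.
= (433-1)/2
= 216

216


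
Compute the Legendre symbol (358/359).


p = 359 is prime, so compute (358/359) with the reciprocity algorithm (Jacobi-symbol steps: pull out 2s via (2/n), flip via reciprocity, reduce):
  pull out 2: (2/359) = +1  (since 359 mod 8 = 7)
  reciprocity: (179/359) -> -(359/179)
  reduce: (1/179)
  (1/179) = 1
Product of signs = -1
(358/359) = -1

-1


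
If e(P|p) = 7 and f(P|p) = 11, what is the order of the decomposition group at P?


|D_P| = e * f
= 7 * 11
= 77

77


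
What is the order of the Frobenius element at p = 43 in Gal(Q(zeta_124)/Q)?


The Frobenius at p in Gal(Q(zeta_n)/Q) = (Z/nZ)* is the class of p, so its order is ord_124(43), the smallest k >= 1 with 43^k = 1 mod 124.
n = 124 = 2^2 * 31, phi(124) = 60; the order divides phi(n).
Divisors of 60: 1, 2, 3, 4, 5, 6, 10, 12, 15, 20, 30, 60
Repeated squaring mod 124: 43^1 = 43, 43^2 = 113, 43^4 = 121, 43^8 = 9, 43^16 = 81, 43^32 = 113
Test divisors in increasing order:
  k=1: 43^1 = 43 mod 124
  k=2: 43^2 = 113 mod 124
  k=3: 43^3 = 113 * 43 = 23 mod 124
  k=4: 43^4 = 121 mod 124
  k=5: 43^5 = 121 * 43 = 119 mod 124
  k=6: 43^6 = 121 * 113 = 33 mod 124
  k=10: 43^10 = 9 * 113 = 25 mod 124
  k=12: 43^12 = 9 * 121 = 97 mod 124
  k=15: 43^15 = 9 * 121 * 113 * 43 = 123 mod 124
  k=20: 43^20 = 81 * 121 = 5 mod 124
  k=30: 43^30 = 81 * 9 * 121 * 113 = 1 mod 124  <- first divisor giving 1
Order = 30

30


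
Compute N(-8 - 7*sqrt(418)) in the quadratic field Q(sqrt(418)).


N(a + b*sqrt(d)) = a^2 - d*b^2
= (-8)^2 - (418)*(-7)^2
= 64 - 20482
= -20418

-20418


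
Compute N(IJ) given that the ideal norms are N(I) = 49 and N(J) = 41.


N(IJ) = N(I) * N(J)
= 49 * 41
= 2009

2009


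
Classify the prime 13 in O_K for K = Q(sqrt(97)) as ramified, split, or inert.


K = Q(sqrt(97)). Since d mod 4 = 1, disc(K) = 97.
Check p | disc: 97 mod 13 = 6.
p does not divide disc. Compute Legendre symbol (d/p):
6^((13-1)/2) mod 13 = -1
(d/p) = -1, so p is inert: (p) stays prime with e=1, f=2, g=1.
Therefore p is inert.

inert


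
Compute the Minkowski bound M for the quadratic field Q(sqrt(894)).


d = 894, d mod 4 = 2, so disc(K) = 4d = 3576; |disc(K)| = 3576
Real quadratic field, so n = 2, s = r2 = 0, r1 = 2
M = (n!/n^n) * (4/pi)^s * sqrt(|disc(K)|) = (2!/2^2) * (4/pi)^0 * sqrt(3576)
= 0.5 * 1.000000 * 59.799666
= 29.8998

29.8998


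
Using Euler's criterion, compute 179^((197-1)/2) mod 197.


p = 197 is prime and the exponent is (p-1)/2 = 98, so by Euler's criterion 179^98 = (179/197) = +1 or -1 mod 197.
Compute by square-and-multiply:
  98 = 64 + 32 + 2 (binary 1100010)
  Repeated squaring mod 197: 179^1 = 179, 179^2 = 127, 179^4 = 172, 179^8 = 34, 179^16 = 171, 179^32 = 85, 179^64 = 133
  179^98 = 179^64 * 179^32 * 179^2 = 133 * 85 * 127 mod 197
    133 * 85 = 11305 = 76 mod 197
    76 * 127 = 9652 = 196 mod 197
  179^98 = 196 mod 197
Result 196 = p - 1 = -1 mod 197: 179 is a quadratic non-residue mod 197. As a residue in [0, p-1] the value is 196.
179^98 mod 197 = 196

196


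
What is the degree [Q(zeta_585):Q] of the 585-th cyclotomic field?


The degree equals Euler's totient phi(585).
585 = 3^2 * 5 * 13
phi(585) = 288

288


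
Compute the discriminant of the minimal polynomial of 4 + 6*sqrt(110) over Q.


The element 4 + 6*sqrt(110) has minimal polynomial:
x^2 - 8*x - 3944
Discriminant = (-8)^2 - 4*(-3944)
= 64 + 15776
= 15840

15840


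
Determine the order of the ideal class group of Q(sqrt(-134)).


K = Q(sqrt(-134)). d mod 4 = 2, so D = disc(K) = 4d = -536
h(K) equals the number of primitive reduced positive-definite forms (a, b, c) = a*x^2 + b*x*y + c*y^2 with b^2 - 4ac = D,
where reduced means |b| <= a <= c, with b >= 0 whenever |b| = a or a = c, and primitive means gcd(a, b, c) = 1.
Reduced forces 3a^2 <= |D| = 536, so 1 <= a <= 13; b must have the parity of D, and c = (b^2 - D)/(4a) must be an integer >= a.
Enumerate a = 1..13, b in [-a, a]:
  a=1: (1, 0, 134)  [1]
  a=2: (2, 0, 67)  [1]
  a=3: (3, -2, 45), (3, 2, 45)  [2]
  a=4: none
  a=5: (5, -2, 27), (5, 2, 27)  [2]
  a=6: (6, -4, 23), (6, 4, 23)  [2]
  a=7..8: none
  a=9: (9, -2, 15), (9, 2, 15)  [2]
  a=10: (10, -8, 15), (10, 8, 15)  [2]
  a=11: (11, -6, 13), (11, 6, 13)  [2]
  a=12..13: none
Total reduced forms: 1 + 1 + 2 + 2 + 2 + 2 + 2 + 2 = 14
h = 14

14


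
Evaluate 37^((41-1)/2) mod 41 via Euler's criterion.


p = 41 is prime and the exponent is (p-1)/2 = 20, so by Euler's criterion 37^20 = (37/41) = +1 or -1 mod 41.
Compute by square-and-multiply:
  20 = 16 + 4 (binary 10100)
  Repeated squaring mod 41: 37^1 = 37, 37^2 = 16, 37^4 = 10, 37^8 = 18, 37^16 = 37
  37^20 = 37^16 * 37^4 = 37 * 10 mod 41
    37 * 10 = 370 = 1 mod 41
  37^20 = 1 mod 41
Result 1: 37 is a quadratic residue mod 41.
37^20 mod 41 = 1

1


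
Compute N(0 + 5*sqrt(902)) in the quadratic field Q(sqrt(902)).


N(a + b*sqrt(d)) = a^2 - d*b^2
= (0)^2 - (902)*(5)^2
= 0 - 22550
= -22550

-22550


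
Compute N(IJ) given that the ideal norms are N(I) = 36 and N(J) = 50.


N(IJ) = N(I) * N(J)
= 36 * 50
= 1800

1800


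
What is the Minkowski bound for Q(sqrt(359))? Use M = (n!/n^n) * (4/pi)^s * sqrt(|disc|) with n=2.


d = 359, d mod 4 = 3, so disc(K) = 4d = 1436; |disc(K)| = 1436
Real quadratic field, so n = 2, s = r2 = 0, r1 = 2
M = (n!/n^n) * (4/pi)^s * sqrt(|disc(K)|) = (2!/2^2) * (4/pi)^0 * sqrt(1436)
= 0.5 * 1.000000 * 37.894591
= 18.9473

18.9473


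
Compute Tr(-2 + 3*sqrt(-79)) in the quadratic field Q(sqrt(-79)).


Tr(a + b*sqrt(d)) = (a + b*sqrt(d)) + (a - b*sqrt(d)) = 2a
= 2 * (-2)
= -4

-4


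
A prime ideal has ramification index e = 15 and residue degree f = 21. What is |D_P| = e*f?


|D_P| = e * f
= 15 * 21
= 315

315


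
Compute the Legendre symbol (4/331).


p = 331 is prime, so compute (4/331) with the reciprocity algorithm (Jacobi-symbol steps: pull out 2s via (2/n), flip via reciprocity, reduce):
  pull out 2: (2/331) = -1  (since 331 mod 8 = 3)
  pull out 2: (2/331) = -1  (since 331 mod 8 = 3)
  (1/331) = 1
Product of signs = 1
(4/331) = 1

1


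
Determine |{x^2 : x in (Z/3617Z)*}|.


For prime p, the number of non-zero quadratic residues is (p-1)/2.
= (3617-1)/2
= 1808

1808


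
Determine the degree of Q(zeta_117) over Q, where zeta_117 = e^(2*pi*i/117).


The degree equals Euler's totient phi(117).
117 = 3^2 * 13
phi(117) = 72

72


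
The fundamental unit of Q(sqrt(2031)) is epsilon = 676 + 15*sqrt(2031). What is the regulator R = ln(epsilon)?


epsilon = 676 + 15*sqrt(2031)
= 1351.9993
R = ln(1351.9993)
= 7.2093

7.2093


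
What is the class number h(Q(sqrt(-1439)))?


K = Q(sqrt(-1439)). d mod 4 = 1, so D = disc(K) = d = -1439
h(K) equals the number of primitive reduced positive-definite forms (a, b, c) = a*x^2 + b*x*y + c*y^2 with b^2 - 4ac = D,
where reduced means |b| <= a <= c, with b >= 0 whenever |b| = a or a = c, and primitive means gcd(a, b, c) = 1.
Reduced forces 3a^2 <= |D| = 1439, so 1 <= a <= 21; b must have the parity of D, and c = (b^2 - D)/(4a) must be an integer >= a.
Enumerate a = 1..21, b in [-a, a]:
  a=1: (1, 1, 360)  [1]
  a=2: (2, -1, 180), (2, 1, 180)  [2]
  a=3: (3, -1, 120), (3, 1, 120)  [2]
  a=4: (4, -1, 90), (4, 1, 90)  [2]
  a=5: (5, -1, 72), (5, 1, 72)  [2]
  a=6: (6, -5, 61), (6, -1, 60), (6, 1, 60), (6, 5, 61)  [4]
  a=7: none
  a=8: (8, -1, 45), (8, 1, 45)  [2]
  a=9: (9, -1, 40), (9, 1, 40)  [2]
  a=10: (10, -9, 38), (10, -1, 36), (10, 1, 36), (10, 9, 38)  [4]
  a=11: none
  a=12: (12, -7, 31), (12, -1, 30), (12, 1, 30), (12, 7, 31)  [4]
  a=13: (13, -11, 30), (13, 11, 30)  [2]
  a=14: none
  a=15: (15, -11, 26), (15, -1, 24), (15, 1, 24), (15, 11, 26)  [4]
  a=16: (16, -15, 26), (16, 15, 26)  [2]
  a=17: none
  a=18: (18, -17, 24), (18, -1, 20), (18, 1, 20), (18, 17, 24)  [4]
  a=19: (19, -9, 20), (19, 9, 20)  [2]
  a=20..21: none
Total reduced forms: 1 + 2 + 2 + 2 + 2 + 4 + 2 + 2 + 4 + 4 + 2 + 4 + 2 + 4 + 2 = 39
h = 39

39


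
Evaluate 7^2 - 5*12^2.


x^2 - d*y^2
= 7^2 - 5*12^2
= 49 - 720
= -671

-671


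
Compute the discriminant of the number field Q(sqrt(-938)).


For K = Q(sqrt(d)) with d squarefree: disc(K) = d if d = 1 mod 4, and disc(K) = 4d if d = 2 or 3 mod 4.
Here d = -938, and d mod 4 = 2.
d = 2 mod 4, not 1 (O_K = Z[sqrt(d)]), so disc(K) = 4d = 4 * (-938) = -3752

-3752


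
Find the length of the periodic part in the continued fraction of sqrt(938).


Run the CF algorithm for sqrt(938).
a_0 = floor(sqrt(938)) = 30; set m_0=0, q_0=1.
Recurrence: m' = q*a - m,  q' = (d - m'^2)/q,  a' = floor((a_0 + m')/q').
  step 1: m=30, q=38, a=1
  step 2: m=8, q=23, a=1
  step 3: m=15, q=31, a=1
  step 4: m=16, q=22, a=2
  step 5: m=28, q=7, a=8
  step 6: m=28, q=22, a=2
  step 7: m=16, q=31, a=1
  step 8: m=15, q=23, a=1
  step 9: m=8, q=38, a=1
  step 10: m=30, q=1, a=60
a_10 = 2*a_0 = 60, so the period closes here.
sqrt(938) = [30; 1, 1, 1, 2, 8, 2, 1, 1, 1, 60]
Period length = 10

10


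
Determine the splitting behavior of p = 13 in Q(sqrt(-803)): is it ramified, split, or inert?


K = Q(sqrt(-803)). Since d mod 4 = 1, disc(K) = -803.
Check p | disc: -803 mod 13 = 3.
p does not divide disc. Compute Legendre symbol (d/p):
3^((13-1)/2) mod 13 = 1
(d/p) = 1, so p splits: (p) = P*P' with e=1, f=1, g=2.
Therefore p is split.

split


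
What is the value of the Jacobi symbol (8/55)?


Compute (8/55) via quadratic reciprocity:
  pull out 2: (2/55) = +1  (since 55 mod 8 = 7)
  pull out 2: (2/55) = +1  (since 55 mod 8 = 7)
  pull out 2: (2/55) = +1  (since 55 mod 8 = 7)
  (1/55) = 1
Product of signs = 1

1


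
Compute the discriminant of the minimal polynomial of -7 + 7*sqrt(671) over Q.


The element -7 + 7*sqrt(671) has minimal polynomial:
x^2 + 14*x - 32830
Discriminant = (14)^2 - 4*(-32830)
= 196 + 131320
= 131516

131516


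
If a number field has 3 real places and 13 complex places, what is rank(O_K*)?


By Dirichlet's unit theorem:
rank = r1 + r2 - 1
= 3 + 13 - 1
= 15

15


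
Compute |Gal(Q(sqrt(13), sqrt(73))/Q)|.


The 2 square roots of distinct primes are multiplicatively independent over Q,
so [K:Q] = 2^2 and Gal(K/Q) is isomorphic to (Z/2Z)^2.
|Gal| = 2^2 = 4

4


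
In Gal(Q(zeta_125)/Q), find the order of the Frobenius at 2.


The Frobenius at p in Gal(Q(zeta_n)/Q) = (Z/nZ)* is the class of p, so its order is ord_125(2), the smallest k >= 1 with 2^k = 1 mod 125.
n = 125 = 5^3, phi(125) = 100; the order divides phi(n).
Divisors of 100: 1, 2, 4, 5, 10, 20, 25, 50, 100
Repeated squaring mod 125: 2^1 = 2, 2^2 = 4, 2^4 = 16, 2^8 = 6, 2^16 = 36, 2^32 = 46, 2^64 = 116
Test divisors in increasing order:
  k=1: 2^1 = 2 mod 125
  k=2: 2^2 = 4 mod 125
  k=4: 2^4 = 16 mod 125
  k=5: 2^5 = 16 * 2 = 32 mod 125
  k=10: 2^10 = 6 * 4 = 24 mod 125
  k=20: 2^20 = 36 * 16 = 76 mod 125
  k=25: 2^25 = 36 * 6 * 2 = 57 mod 125
  k=50: 2^50 = 46 * 36 * 4 = 124 mod 125
  k=100: 2^100 = 116 * 46 * 16 = 1 mod 125  <- first divisor giving 1
Order = 100

100


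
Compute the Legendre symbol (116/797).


p = 797 is prime, so compute (116/797) with the reciprocity algorithm (Jacobi-symbol steps: pull out 2s via (2/n), flip via reciprocity, reduce):
  pull out 2: (2/797) = -1  (since 797 mod 8 = 5)
  pull out 2: (2/797) = -1  (since 797 mod 8 = 5)
  reciprocity: (29/797) -> +(797/29)
  reduce: (14/29)
  pull out 2: (2/29) = -1  (since 29 mod 8 = 5)
  reciprocity: (7/29) -> +(29/7)
  reduce: (1/7)
  (1/7) = 1
Product of signs = -1
(116/797) = -1

-1


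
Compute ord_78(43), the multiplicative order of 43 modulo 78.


We want ord_78(43), the smallest k >= 1 with 43^k = 1 mod 78.
n = 78 = 2 * 3 * 13, phi(78) = 24; the order divides phi(n).
Divisors of 24: 1, 2, 3, 4, 6, 8, 12, 24
Repeated squaring mod 78: 43^1 = 43, 43^2 = 55, 43^4 = 61, 43^8 = 55, 43^16 = 61
Test divisors in increasing order:
  k=1: 43^1 = 43 mod 78
  k=2: 43^2 = 55 mod 78
  k=3: 43^3 = 55 * 43 = 25 mod 78
  k=4: 43^4 = 61 mod 78
  k=6: 43^6 = 61 * 55 = 1 mod 78  <- first divisor giving 1
Order = 6

6


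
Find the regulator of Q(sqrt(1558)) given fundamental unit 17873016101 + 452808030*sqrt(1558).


epsilon = 17873016101 + 452808030*sqrt(1558)
= 3.5746e+10
R = ln(3.5746e+10)
= 24.2997

24.2997


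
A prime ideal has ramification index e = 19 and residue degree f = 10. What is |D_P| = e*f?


|D_P| = e * f
= 19 * 10
= 190

190


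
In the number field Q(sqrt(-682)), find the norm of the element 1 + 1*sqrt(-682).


N(a + b*sqrt(d)) = a^2 - d*b^2
= (1)^2 - (-682)*(1)^2
= 1 + 682
= 683

683


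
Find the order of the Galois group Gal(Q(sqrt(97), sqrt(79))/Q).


The 2 square roots of distinct primes are multiplicatively independent over Q,
so [K:Q] = 2^2 and Gal(K/Q) is isomorphic to (Z/2Z)^2.
|Gal| = 2^2 = 4

4


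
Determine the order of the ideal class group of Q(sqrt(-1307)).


K = Q(sqrt(-1307)). d mod 4 = 1, so D = disc(K) = d = -1307
h(K) equals the number of primitive reduced positive-definite forms (a, b, c) = a*x^2 + b*x*y + c*y^2 with b^2 - 4ac = D,
where reduced means |b| <= a <= c, with b >= 0 whenever |b| = a or a = c, and primitive means gcd(a, b, c) = 1.
Reduced forces 3a^2 <= |D| = 1307, so 1 <= a <= 20; b must have the parity of D, and c = (b^2 - D)/(4a) must be an integer >= a.
Enumerate a = 1..20, b in [-a, a]:
  a=1: (1, 1, 327)  [1]
  a=2: none
  a=3: (3, -1, 109), (3, 1, 109)  [2]
  a=4..6: none
  a=7: (7, -3, 47), (7, 3, 47)  [2]
  a=8: none
  a=9: (9, -5, 37), (9, 5, 37)  [2]
  a=10..16: none
  a=17: (17, -11, 21), (17, 11, 21)  [2]
  a=18: none
  a=19: (19, -17, 21), (19, 17, 21)  [2]
  a=20: none
Total reduced forms: 1 + 2 + 2 + 2 + 2 + 2 = 11
h = 11

11


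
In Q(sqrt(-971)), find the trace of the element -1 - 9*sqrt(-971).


Tr(a + b*sqrt(d)) = (a + b*sqrt(d)) + (a - b*sqrt(d)) = 2a
= 2 * (-1)
= -2

-2


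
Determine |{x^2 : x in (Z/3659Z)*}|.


For prime p, the number of non-zero quadratic residues is (p-1)/2.
= (3659-1)/2
= 1829

1829


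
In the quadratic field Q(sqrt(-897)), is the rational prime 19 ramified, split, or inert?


K = Q(sqrt(-897)). Since d mod 4 = 3, disc(K) = -3588.
Check p | disc: -3588 mod 19 = 3.
p does not divide disc. Compute Legendre symbol (d/p):
15^((19-1)/2) mod 19 = -1
(d/p) = -1, so p is inert: (p) stays prime with e=1, f=2, g=1.
Therefore p is inert.

inert


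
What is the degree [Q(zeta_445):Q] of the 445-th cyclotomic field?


The degree equals Euler's totient phi(445).
445 = 5 * 89
phi(445) = 352

352


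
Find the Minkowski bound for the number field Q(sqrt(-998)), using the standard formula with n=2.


d = -998, d mod 4 = 2, so disc(K) = 4d = -3992; |disc(K)| = 3992
Imaginary quadratic field, so n = 2, s = r2 = 1, r1 = 0
M = (n!/n^n) * (4/pi)^s * sqrt(|disc(K)|) = (2!/2^2) * (4/pi)^1 * sqrt(3992)
= 0.5 * 1.273240 * 63.182276
= 40.2231

40.2231


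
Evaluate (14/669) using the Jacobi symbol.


Compute (14/669) via quadratic reciprocity:
  pull out 2: (2/669) = -1  (since 669 mod 8 = 5)
  reciprocity: (7/669) -> +(669/7)
  reduce: (4/7)
  pull out 2: (2/7) = +1  (since 7 mod 8 = 7)
  pull out 2: (2/7) = +1  (since 7 mod 8 = 7)
  (1/7) = 1
Product of signs = -1

-1


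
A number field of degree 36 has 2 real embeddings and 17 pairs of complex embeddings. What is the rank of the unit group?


By Dirichlet's unit theorem:
rank = r1 + r2 - 1
= 2 + 17 - 1
= 18

18


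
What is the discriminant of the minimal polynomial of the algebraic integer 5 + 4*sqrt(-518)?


The element 5 + 4*sqrt(-518) has minimal polynomial:
x^2 - 10*x + 8313
Discriminant = (-10)^2 - 4*(8313)
= 100 - 33252
= -33152

-33152


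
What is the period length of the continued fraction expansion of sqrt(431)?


Run the CF algorithm for sqrt(431).
a_0 = floor(sqrt(431)) = 20; set m_0=0, q_0=1.
Recurrence: m' = q*a - m,  q' = (d - m'^2)/q,  a' = floor((a_0 + m')/q').
  step 1: m=20, q=31, a=1
  step 2: m=11, q=10, a=3
  step 3: m=19, q=7, a=5
  step 4: m=16, q=25, a=1
  step 5: m=9, q=14, a=2
  step 6: m=19, q=5, a=7
  step 7: m=16, q=35, a=1
  step 8: m=19, q=2, a=19
  step 9: m=19, q=35, a=1
  step 10: m=16, q=5, a=7
  step 11: m=19, q=14, a=2
  step 12: m=9, q=25, a=1
  step 13: m=16, q=7, a=5
  step 14: m=19, q=10, a=3
  step 15: m=11, q=31, a=1
  step 16: m=20, q=1, a=40
a_16 = 2*a_0 = 40, so the period closes here.
sqrt(431) = [20; 1, 3, 5, 1, 2, 7, 1, 19, 1, 7, 2, 1, 5, 3, 1, 40]
Period length = 16

16


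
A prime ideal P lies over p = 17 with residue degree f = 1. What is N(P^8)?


N(P^a) = p^(a*f)
= 17^(8*1)
= 17^8
= 6975757441

6975757441


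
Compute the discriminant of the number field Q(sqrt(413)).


For K = Q(sqrt(d)) with d squarefree: disc(K) = d if d = 1 mod 4, and disc(K) = 4d if d = 2 or 3 mod 4.
Here d = 413, and d mod 4 = 1.
d = 1 mod 4 (O_K = Z[(1+sqrt(d))/2]), so disc(K) = d = 413

413


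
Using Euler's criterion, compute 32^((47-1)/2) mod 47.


p = 47 is prime and the exponent is (p-1)/2 = 23, so by Euler's criterion 32^23 = (32/47) = +1 or -1 mod 47.
Compute by square-and-multiply:
  23 = 16 + 4 + 2 + 1 (binary 10111)
  Repeated squaring mod 47: 32^1 = 32, 32^2 = 37, 32^4 = 6, 32^8 = 36, 32^16 = 27
  32^23 = 32^16 * 32^4 * 32^2 * 32^1 = 27 * 6 * 37 * 32 mod 47
    27 * 6 = 162 = 21 mod 47
    21 * 37 = 777 = 25 mod 47
    25 * 32 = 800 = 1 mod 47
  32^23 = 1 mod 47
Result 1: 32 is a quadratic residue mod 47.
32^23 mod 47 = 1

1


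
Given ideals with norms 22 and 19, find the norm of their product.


N(IJ) = N(I) * N(J)
= 22 * 19
= 418

418


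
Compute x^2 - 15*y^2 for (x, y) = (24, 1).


x^2 - d*y^2
= 24^2 - 15*1^2
= 576 - 15
= 561

561


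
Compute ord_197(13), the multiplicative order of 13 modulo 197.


We want ord_197(13), the smallest k >= 1 with 13^k = 1 mod 197.
n = 197 = 197, phi(197) = 196; the order divides phi(n).
Divisors of 196: 1, 2, 4, 7, 14, 28, 49, 98, 196
Repeated squaring mod 197: 13^1 = 13, 13^2 = 169, 13^4 = 193, 13^8 = 16, 13^16 = 59, 13^32 = 132, 13^64 = 88, 13^128 = 61
Test divisors in increasing order:
  k=1: 13^1 = 13 mod 197
  k=2: 13^2 = 169 mod 197
  k=4: 13^4 = 193 mod 197
  k=7: 13^7 = 193 * 169 * 13 = 77 mod 197
  k=14: 13^14 = 16 * 193 * 169 = 19 mod 197
  k=28: 13^28 = 59 * 16 * 193 = 164 mod 197
  k=49: 13^49 = 132 * 59 * 13 = 183 mod 197
  k=98: 13^98 = 88 * 132 * 169 = 196 mod 197
  k=196: 13^196 = 61 * 88 * 193 = 1 mod 197  <- first divisor giving 1
Order = 196

196


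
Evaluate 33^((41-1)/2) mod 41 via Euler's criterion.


p = 41 is prime and the exponent is (p-1)/2 = 20, so by Euler's criterion 33^20 = (33/41) = +1 or -1 mod 41.
Compute by square-and-multiply:
  20 = 16 + 4 (binary 10100)
  Repeated squaring mod 41: 33^1 = 33, 33^2 = 23, 33^4 = 37, 33^8 = 16, 33^16 = 10
  33^20 = 33^16 * 33^4 = 10 * 37 mod 41
    10 * 37 = 370 = 1 mod 41
  33^20 = 1 mod 41
Result 1: 33 is a quadratic residue mod 41.
33^20 mod 41 = 1

1


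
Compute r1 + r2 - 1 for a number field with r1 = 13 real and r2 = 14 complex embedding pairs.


By Dirichlet's unit theorem:
rank = r1 + r2 - 1
= 13 + 14 - 1
= 26

26


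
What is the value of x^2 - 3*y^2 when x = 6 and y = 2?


x^2 - d*y^2
= 6^2 - 3*2^2
= 36 - 12
= 24

24


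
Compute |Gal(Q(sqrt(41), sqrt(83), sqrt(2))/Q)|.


The 3 square roots of distinct primes are multiplicatively independent over Q,
so [K:Q] = 2^3 and Gal(K/Q) is isomorphic to (Z/2Z)^3.
|Gal| = 2^3 = 8

8


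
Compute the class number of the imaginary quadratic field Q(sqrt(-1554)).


K = Q(sqrt(-1554)). d mod 4 = 2, so D = disc(K) = 4d = -6216
h(K) equals the number of primitive reduced positive-definite forms (a, b, c) = a*x^2 + b*x*y + c*y^2 with b^2 - 4ac = D,
where reduced means |b| <= a <= c, with b >= 0 whenever |b| = a or a = c, and primitive means gcd(a, b, c) = 1.
Reduced forces 3a^2 <= |D| = 6216, so 1 <= a <= 45; b must have the parity of D, and c = (b^2 - D)/(4a) must be an integer >= a.
Enumerate a = 1..45, b in [-a, a]:
  a=1: (1, 0, 1554)  [1]
  a=2: (2, 0, 777)  [1]
  a=3: (3, 0, 518)  [1]
  a=4: none
  a=5: (5, -2, 311), (5, 2, 311)  [2]
  a=6: (6, 0, 259)  [1]
  a=7: (7, 0, 222)  [1]
  a=8..9: none
  a=10: (10, -8, 157), (10, 8, 157)  [2]
  a=11..13: none
  a=14: (14, 0, 111)  [1]
  a=15: (15, -12, 106), (15, 12, 106)  [2]
  a=16..18: none
  a=19: (19, -4, 82), (19, 4, 82)  [2]
  a=20: none
  a=21: (21, 0, 74)  [1]
  a=22..24: none
  a=25: (25, -22, 67), (25, 22, 67)  [2]
  a=26..29: none
  a=30: (30, -12, 53), (30, 12, 53)  [2]
  a=31..34: none
  a=35: (35, -28, 50), (35, 28, 50)  [2]
  a=36: none
  a=37: (37, 0, 42)  [1]
  a=38: (38, -4, 41), (38, 4, 41)  [2]
  a=39..45: none
Total reduced forms: 1 + 1 + 1 + 2 + 1 + 1 + 2 + 1 + 2 + 2 + 1 + 2 + 2 + 2 + 1 + 2 = 24
h = 24

24


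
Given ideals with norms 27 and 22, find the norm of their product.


N(IJ) = N(I) * N(J)
= 27 * 22
= 594

594


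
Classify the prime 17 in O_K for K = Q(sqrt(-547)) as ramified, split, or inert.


K = Q(sqrt(-547)). Since d mod 4 = 1, disc(K) = -547.
Check p | disc: -547 mod 17 = 14.
p does not divide disc. Compute Legendre symbol (d/p):
14^((17-1)/2) mod 17 = -1
(d/p) = -1, so p is inert: (p) stays prime with e=1, f=2, g=1.
Therefore p is inert.

inert


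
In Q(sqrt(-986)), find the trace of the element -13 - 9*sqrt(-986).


Tr(a + b*sqrt(d)) = (a + b*sqrt(d)) + (a - b*sqrt(d)) = 2a
= 2 * (-13)
= -26

-26


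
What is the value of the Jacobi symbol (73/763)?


Compute (73/763) via quadratic reciprocity:
  reciprocity: (73/763) -> +(763/73)
  reduce: (33/73)
  reciprocity: (33/73) -> +(73/33)
  reduce: (7/33)
  reciprocity: (7/33) -> +(33/7)
  reduce: (5/7)
  reciprocity: (5/7) -> +(7/5)
  reduce: (2/5)
  pull out 2: (2/5) = -1  (since 5 mod 8 = 5)
  (1/5) = 1
Product of signs = -1

-1


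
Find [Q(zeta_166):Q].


The degree equals Euler's totient phi(166).
166 = 2 * 83
phi(166) = 82

82


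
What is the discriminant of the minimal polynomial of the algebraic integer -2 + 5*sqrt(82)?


The element -2 + 5*sqrt(82) has minimal polynomial:
x^2 + 4*x - 2046
Discriminant = (4)^2 - 4*(-2046)
= 16 + 8184
= 8200

8200


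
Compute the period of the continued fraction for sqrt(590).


Run the CF algorithm for sqrt(590).
a_0 = floor(sqrt(590)) = 24; set m_0=0, q_0=1.
Recurrence: m' = q*a - m,  q' = (d - m'^2)/q,  a' = floor((a_0 + m')/q').
  step 1: m=24, q=14, a=3
  step 2: m=18, q=19, a=2
  step 3: m=20, q=10, a=4
  step 4: m=20, q=19, a=2
  step 5: m=18, q=14, a=3
  step 6: m=24, q=1, a=48
a_6 = 2*a_0 = 48, so the period closes here.
sqrt(590) = [24; 3, 2, 4, 2, 3, 48]
Period length = 6

6


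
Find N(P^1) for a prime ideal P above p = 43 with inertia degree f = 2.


N(P^a) = p^(a*f)
= 43^(1*2)
= 43^2
= 1849

1849


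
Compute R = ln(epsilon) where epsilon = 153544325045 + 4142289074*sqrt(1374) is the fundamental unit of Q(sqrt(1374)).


epsilon = 153544325045 + 4142289074*sqrt(1374)
= 3.0709e+11
R = ln(3.0709e+11)
= 26.4504

26.4504


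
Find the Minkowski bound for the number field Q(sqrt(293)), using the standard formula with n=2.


d = 293, d mod 4 = 1, so disc(K) = d = 293; |disc(K)| = 293
Real quadratic field, so n = 2, s = r2 = 0, r1 = 2
M = (n!/n^n) * (4/pi)^s * sqrt(|disc(K)|) = (2!/2^2) * (4/pi)^0 * sqrt(293)
= 0.5 * 1.000000 * 17.117243
= 8.5586

8.5586


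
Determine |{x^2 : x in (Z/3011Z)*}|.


For prime p, the number of non-zero quadratic residues is (p-1)/2.
= (3011-1)/2
= 1505

1505


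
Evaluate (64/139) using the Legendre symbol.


p = 139 is prime, so compute (64/139) with the reciprocity algorithm (Jacobi-symbol steps: pull out 2s via (2/n), flip via reciprocity, reduce):
  pull out 2: (2/139) = -1  (since 139 mod 8 = 3)
  pull out 2: (2/139) = -1  (since 139 mod 8 = 3)
  pull out 2: (2/139) = -1  (since 139 mod 8 = 3)
  pull out 2: (2/139) = -1  (since 139 mod 8 = 3)
  pull out 2: (2/139) = -1  (since 139 mod 8 = 3)
  pull out 2: (2/139) = -1  (since 139 mod 8 = 3)
  (1/139) = 1
Product of signs = 1
(64/139) = 1

1


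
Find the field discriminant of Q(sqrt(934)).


For K = Q(sqrt(d)) with d squarefree: disc(K) = d if d = 1 mod 4, and disc(K) = 4d if d = 2 or 3 mod 4.
Here d = 934, and d mod 4 = 2.
d = 2 mod 4, not 1 (O_K = Z[sqrt(d)]), so disc(K) = 4d = 4 * (934) = 3736

3736


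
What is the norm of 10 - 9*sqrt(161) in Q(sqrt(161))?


N(a + b*sqrt(d)) = a^2 - d*b^2
= (10)^2 - (161)*(-9)^2
= 100 - 13041
= -12941

-12941


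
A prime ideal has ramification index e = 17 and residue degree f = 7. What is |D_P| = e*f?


|D_P| = e * f
= 17 * 7
= 119

119


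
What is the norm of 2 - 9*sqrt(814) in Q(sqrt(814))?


N(a + b*sqrt(d)) = a^2 - d*b^2
= (2)^2 - (814)*(-9)^2
= 4 - 65934
= -65930

-65930


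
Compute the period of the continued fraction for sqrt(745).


Run the CF algorithm for sqrt(745).
a_0 = floor(sqrt(745)) = 27; set m_0=0, q_0=1.
Recurrence: m' = q*a - m,  q' = (d - m'^2)/q,  a' = floor((a_0 + m')/q').
  step 1: m=27, q=16, a=3
  step 2: m=21, q=19, a=2
  step 3: m=17, q=24, a=1
  step 4: m=7, q=29, a=1
  step 5: m=22, q=9, a=5
  step 6: m=23, q=24, a=2
  step 7: m=25, q=5, a=10
  step 8: m=25, q=24, a=2
  step 9: m=23, q=9, a=5
  step 10: m=22, q=29, a=1
  step 11: m=7, q=24, a=1
  step 12: m=17, q=19, a=2
  step 13: m=21, q=16, a=3
  step 14: m=27, q=1, a=54
a_14 = 2*a_0 = 54, so the period closes here.
sqrt(745) = [27; 3, 2, 1, 1, 5, 2, 10, 2, 5, 1, 1, 2, 3, 54]
Period length = 14

14


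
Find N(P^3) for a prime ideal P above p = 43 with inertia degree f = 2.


N(P^a) = p^(a*f)
= 43^(3*2)
= 43^6
= 6321363049

6321363049


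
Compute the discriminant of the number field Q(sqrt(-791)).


For K = Q(sqrt(d)) with d squarefree: disc(K) = d if d = 1 mod 4, and disc(K) = 4d if d = 2 or 3 mod 4.
Here d = -791, and d mod 4 = 1.
d = 1 mod 4 (O_K = Z[(1+sqrt(d))/2]), so disc(K) = d = -791

-791


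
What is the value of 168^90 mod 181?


p = 181 is prime and the exponent is (p-1)/2 = 90, so by Euler's criterion 168^90 = (168/181) = +1 or -1 mod 181.
Compute by square-and-multiply:
  90 = 64 + 16 + 8 + 2 (binary 1011010)
  Repeated squaring mod 181: 168^1 = 168, 168^2 = 169, 168^4 = 144, 168^8 = 102, 168^16 = 87, 168^32 = 148, 168^64 = 3
  168^90 = 168^64 * 168^16 * 168^8 * 168^2 = 3 * 87 * 102 * 169 mod 181
    3 * 87 = 261 = 80 mod 181
    80 * 102 = 8160 = 15 mod 181
    15 * 169 = 2535 = 1 mod 181
  168^90 = 1 mod 181
Result 1: 168 is a quadratic residue mod 181.
168^90 mod 181 = 1

1


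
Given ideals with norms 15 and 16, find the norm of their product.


N(IJ) = N(I) * N(J)
= 15 * 16
= 240

240


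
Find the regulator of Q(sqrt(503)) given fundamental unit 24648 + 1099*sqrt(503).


epsilon = 24648 + 1099*sqrt(503)
= 49296.0000
R = ln(49296.0000)
= 10.8056

10.8056


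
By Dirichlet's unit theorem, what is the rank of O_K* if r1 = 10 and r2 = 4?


By Dirichlet's unit theorem:
rank = r1 + r2 - 1
= 10 + 4 - 1
= 13

13


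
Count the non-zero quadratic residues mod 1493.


For prime p, the number of non-zero quadratic residues is (p-1)/2.
= (1493-1)/2
= 746

746


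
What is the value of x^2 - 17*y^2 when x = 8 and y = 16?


x^2 - d*y^2
= 8^2 - 17*16^2
= 64 - 4352
= -4288

-4288


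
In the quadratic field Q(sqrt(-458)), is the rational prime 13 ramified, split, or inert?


K = Q(sqrt(-458)). Since d mod 4 = 2, disc(K) = -1832.
Check p | disc: -1832 mod 13 = 1.
p does not divide disc. Compute Legendre symbol (d/p):
10^((13-1)/2) mod 13 = 1
(d/p) = 1, so p splits: (p) = P*P' with e=1, f=1, g=2.
Therefore p is split.

split


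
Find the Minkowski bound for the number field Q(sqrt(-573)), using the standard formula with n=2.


d = -573, d mod 4 = 3, so disc(K) = 4d = -2292; |disc(K)| = 2292
Imaginary quadratic field, so n = 2, s = r2 = 1, r1 = 0
M = (n!/n^n) * (4/pi)^s * sqrt(|disc(K)|) = (2!/2^2) * (4/pi)^1 * sqrt(2292)
= 0.5 * 1.273240 * 47.874837
= 30.4781

30.4781


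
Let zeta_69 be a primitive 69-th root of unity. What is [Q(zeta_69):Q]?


The degree equals Euler's totient phi(69).
69 = 3 * 23
phi(69) = 44

44


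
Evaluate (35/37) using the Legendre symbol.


p = 37 is prime, so compute (35/37) with the reciprocity algorithm (Jacobi-symbol steps: pull out 2s via (2/n), flip via reciprocity, reduce):
  reciprocity: (35/37) -> +(37/35)
  reduce: (2/35)
  pull out 2: (2/35) = -1  (since 35 mod 8 = 3)
  (1/35) = 1
Product of signs = -1
(35/37) = -1

-1


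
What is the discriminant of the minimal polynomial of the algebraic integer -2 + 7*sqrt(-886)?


The element -2 + 7*sqrt(-886) has minimal polynomial:
x^2 + 4*x + 43418
Discriminant = (4)^2 - 4*(43418)
= 16 - 173672
= -173656

-173656


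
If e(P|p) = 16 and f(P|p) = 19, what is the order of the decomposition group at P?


|D_P| = e * f
= 16 * 19
= 304

304


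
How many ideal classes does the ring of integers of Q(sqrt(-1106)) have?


K = Q(sqrt(-1106)). d mod 4 = 2, so D = disc(K) = 4d = -4424
h(K) equals the number of primitive reduced positive-definite forms (a, b, c) = a*x^2 + b*x*y + c*y^2 with b^2 - 4ac = D,
where reduced means |b| <= a <= c, with b >= 0 whenever |b| = a or a = c, and primitive means gcd(a, b, c) = 1.
Reduced forces 3a^2 <= |D| = 4424, so 1 <= a <= 38; b must have the parity of D, and c = (b^2 - D)/(4a) must be an integer >= a.
Enumerate a = 1..38, b in [-a, a]:
  a=1: (1, 0, 1106)  [1]
  a=2: (2, 0, 553)  [1]
  a=3: (3, -2, 369), (3, 2, 369)  [2]
  a=4: none
  a=5: (5, -4, 222), (5, 4, 222)  [2]
  a=6: (6, -4, 185), (6, 4, 185)  [2]
  a=7: (7, 0, 158)  [1]
  a=8: none
  a=9: (9, -2, 123), (9, 2, 123)  [2]
  a=10: (10, -4, 111), (10, 4, 111)  [2]
  a=11: (11, -8, 102), (11, 8, 102)  [2]
  a=12: none
  a=13: (13, -10, 87), (13, 10, 87)  [2]
  a=14: (14, 0, 79)  [1]
  a=15: (15, -14, 77), (15, -4, 74), (15, 4, 74), (15, 14, 77)  [4]
  a=16: none
  a=17: (17, -8, 66), (17, 8, 66)  [2]
  a=18: (18, -16, 65), (18, 16, 65)  [2]
  a=19..20: none
  a=21: (21, -14, 55), (21, 14, 55)  [2]
  a=22: (22, -8, 51), (22, 8, 51)  [2]
  a=23..24: none
  a=25: (25, -24, 50), (25, 24, 50)  [2]
  a=26: (26, -16, 45), (26, 16, 45)  [2]
  a=27: (27, -2, 41), (27, 2, 41)  [2]
  a=28: none
  a=29: (29, -10, 39), (29, 10, 39)  [2]
  a=30: (30, -16, 39), (30, -4, 37), (30, 4, 37), (30, 16, 39)  [4]
  a=31: (31, -28, 42), (31, 28, 42)  [2]
  a=32: none
  a=33: (33, -14, 35), (33, -8, 34), (33, 8, 34), (33, 14, 35)  [4]
  a=34..38: none
Total reduced forms: 1 + 1 + 2 + 2 + 2 + 1 + 2 + 2 + 2 + 2 + 1 + 4 + 2 + 2 + 2 + 2 + 2 + 2 + 2 + 2 + 4 + 2 + 4 = 48
h = 48

48


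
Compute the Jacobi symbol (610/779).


Compute (610/779) via quadratic reciprocity:
  pull out 2: (2/779) = -1  (since 779 mod 8 = 3)
  reciprocity: (305/779) -> +(779/305)
  reduce: (169/305)
  reciprocity: (169/305) -> +(305/169)
  reduce: (136/169)
  pull out 2: (2/169) = +1  (since 169 mod 8 = 1)
  pull out 2: (2/169) = +1  (since 169 mod 8 = 1)
  pull out 2: (2/169) = +1  (since 169 mod 8 = 1)
  reciprocity: (17/169) -> +(169/17)
  reduce: (16/17)
  pull out 2: (2/17) = +1  (since 17 mod 8 = 1)
  pull out 2: (2/17) = +1  (since 17 mod 8 = 1)
  pull out 2: (2/17) = +1  (since 17 mod 8 = 1)
  pull out 2: (2/17) = +1  (since 17 mod 8 = 1)
  (1/17) = 1
Product of signs = -1

-1


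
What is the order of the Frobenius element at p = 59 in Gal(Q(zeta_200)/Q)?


The Frobenius at p in Gal(Q(zeta_n)/Q) = (Z/nZ)* is the class of p, so its order is ord_200(59), the smallest k >= 1 with 59^k = 1 mod 200.
n = 200 = 2^3 * 5^2, phi(200) = 80; the order divides phi(n).
Divisors of 80: 1, 2, 4, 5, 8, 10, 16, 20, 40, 80
Repeated squaring mod 200: 59^1 = 59, 59^2 = 81, 59^4 = 161, 59^8 = 121, 59^16 = 41, 59^32 = 81, 59^64 = 161
Test divisors in increasing order:
  k=1: 59^1 = 59 mod 200
  k=2: 59^2 = 81 mod 200
  k=4: 59^4 = 161 mod 200
  k=5: 59^5 = 161 * 59 = 99 mod 200
  k=8: 59^8 = 121 mod 200
  k=10: 59^10 = 121 * 81 = 1 mod 200  <- first divisor giving 1
Order = 10

10


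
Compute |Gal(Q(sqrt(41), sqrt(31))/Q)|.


The 2 square roots of distinct primes are multiplicatively independent over Q,
so [K:Q] = 2^2 and Gal(K/Q) is isomorphic to (Z/2Z)^2.
|Gal| = 2^2 = 4

4


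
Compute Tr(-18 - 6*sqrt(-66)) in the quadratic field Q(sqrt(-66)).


Tr(a + b*sqrt(d)) = (a + b*sqrt(d)) + (a - b*sqrt(d)) = 2a
= 2 * (-18)
= -36

-36


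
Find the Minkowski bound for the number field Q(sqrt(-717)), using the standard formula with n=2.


d = -717, d mod 4 = 3, so disc(K) = 4d = -2868; |disc(K)| = 2868
Imaginary quadratic field, so n = 2, s = r2 = 1, r1 = 0
M = (n!/n^n) * (4/pi)^s * sqrt(|disc(K)|) = (2!/2^2) * (4/pi)^1 * sqrt(2868)
= 0.5 * 1.273240 * 53.553711
= 34.0934

34.0934


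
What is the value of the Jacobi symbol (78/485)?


Compute (78/485) via quadratic reciprocity:
  pull out 2: (2/485) = -1  (since 485 mod 8 = 5)
  reciprocity: (39/485) -> +(485/39)
  reduce: (17/39)
  reciprocity: (17/39) -> +(39/17)
  reduce: (5/17)
  reciprocity: (5/17) -> +(17/5)
  reduce: (2/5)
  pull out 2: (2/5) = -1  (since 5 mod 8 = 5)
  (1/5) = 1
Product of signs = 1

1
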